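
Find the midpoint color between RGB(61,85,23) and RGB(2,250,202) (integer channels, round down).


Midpoint: each channel = ⌊(C₁+C₂)/2⌋
R: ⌊(61+2)/2⌋ = 31
G: ⌊(85+250)/2⌋ = 167
B: ⌊(23+202)/2⌋ = 112
= RGB(31, 167, 112)


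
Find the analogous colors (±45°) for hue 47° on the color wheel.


Base hue: 47°
Left analog: (47 - 45) mod 360 = 2°
Right analog: (47 + 45) mod 360 = 92°
Analogous hues = 2° and 92°


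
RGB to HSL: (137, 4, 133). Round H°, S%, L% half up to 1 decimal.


Normalize: R'=137/255≈0.5373, G'=4/255≈0.0157, B'=133/255≈0.5216
Max=137/255, Min=4/255, Δ=Max-Min=133/255
L = (Max+Min)/2 = (137+4)/510 = 141/510 = 0.27647… → L = 27.6%
L ≤ 0.5 → S = Δ/(Max+Min) = 133/(137+4) = 133/141 = 0.94326… → S = 94.3%
(the 1/255 factors cancel in S and H, so raw channel differences can be used)
Max is R' → H = 60 × (((G-B)/Δ) mod 6) = 60 × (((4-133)/133) mod 6)
  (-129)/133 = -0.9699…; negative, so add 6 → 5.0300…
  H = 60 × 5.0300… = 301.804…° → H = 301.8°
= HSL(301.8°, 94.3%, 27.6%)


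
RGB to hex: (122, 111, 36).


R = 122 → 7A (hex)
G = 111 → 6F (hex)
B = 36 → 24 (hex)
Hex = #7A6F24


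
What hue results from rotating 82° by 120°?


New hue = (H + rotation) mod 360
New hue = (82 + 120) mod 360
= 202 mod 360
= 202°


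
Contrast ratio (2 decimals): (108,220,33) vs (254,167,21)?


Linearize each sRGB channel c=v/255: c/12.92 if c ≤ 0.04045 else ((c+0.055)/1.055)^2.4
L = 0.2126×R_lin + 0.7152×G_lin + 0.0722×B_lin
Color 1 (108,220,33):
  R=108: 108/255≈0.4235 > 0.04045 → ((0.4235+0.055)/1.055)^2.4 ≈ 0.14996
  G=220: 220/255≈0.8627 > 0.04045 → ((0.8627+0.055)/1.055)^2.4 ≈ 0.71569
  B=33: 33/255≈0.1294 > 0.04045 → ((0.1294+0.055)/1.055)^2.4 ≈ 0.01521
  L1 = 0.2126×0.14996 + 0.7152×0.71569 + 0.0722×0.01521 ≈ 0.54484
Color 2 (254,167,21):
  R=254: 254/255≈0.9961 > 0.04045 → ((0.9961+0.055)/1.055)^2.4 ≈ 0.99110
  G=167: 167/255≈0.6549 > 0.04045 → ((0.6549+0.055)/1.055)^2.4 ≈ 0.38643
  B=21: 21/255≈0.0824 > 0.04045 → ((0.0824+0.055)/1.055)^2.4 ≈ 0.00750
  L2 = 0.2126×0.99110 + 0.7152×0.38643 + 0.0722×0.00750 ≈ 0.48762
Lighter = 0.54484, Darker = 0.48762
Ratio = (L_lighter + 0.05) / (L_darker + 0.05)
Ratio = (0.54484 + 0.05) / (0.48762 + 0.05) = 0.59484 / 0.53762 ≈ 1.1064
Ratio ≈ 1.11:1


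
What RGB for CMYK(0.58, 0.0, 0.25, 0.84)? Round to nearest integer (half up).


R = 255 × (1-C) × (1-K) = 255 × 0.42 × 0.16 = 17.136 → 17
G = 255 × (1-M) × (1-K) = 255 × 1.00 × 0.16 = 40.8 → 41
B = 255 × (1-Y) × (1-K) = 255 × 0.75 × 0.16 = 30.6 → 31
= RGB(17, 41, 31)


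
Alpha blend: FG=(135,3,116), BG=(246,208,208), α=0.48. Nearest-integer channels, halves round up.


C = α×F + (1-α)×B, with 1-α = 0.52
R: 0.48×135 + 0.52×246 = 64.80 + 127.92 = 192.72 → 193
G: 0.48×3 + 0.52×208 = 1.44 + 108.16 = 109.60 → 110
B: 0.48×116 + 0.52×208 = 55.68 + 108.16 = 163.84 → 164
= RGB(193, 110, 164)


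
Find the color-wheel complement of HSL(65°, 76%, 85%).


Complement = opposite side of color wheel = hue + 180°
H' = (65 + 180) mod 360 = 245°
S and L unchanged.
= HSL(245°, 76%, 85%)


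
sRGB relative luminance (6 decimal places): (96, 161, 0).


Linearize each channel (sRGB transfer function): c = v/255; c_lin = c/12.92 if c ≤ 0.04045, else ((c+0.055)/1.055)^2.4
  R: 96/255 ≈ 0.376471 > 0.04045 → ((0.376471+0.055)/1.055)^2.4 ≈ 0.116971
  G: 161/255 ≈ 0.631373 > 0.04045 → ((0.631373+0.055)/1.055)^2.4 ≈ 0.356400
  B: 0/255 ≈ 0.000000 ≤ 0.04045 → 0.000000/12.92 ≈ 0.000000
R_lin = 0.116971, G_lin = 0.356400, B_lin = 0.000000
L = 0.2126×R + 0.7152×G + 0.0722×B
L = 0.2126×0.116971 + 0.7152×0.356400 + 0.0722×0.000000
L ≈ 0.279765


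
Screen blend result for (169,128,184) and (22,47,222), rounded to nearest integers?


Screen: C = 255 - (255-A)×(255-B)/255, rounded to nearest integer
R: 255 - (255-169)×(255-22)/255 = 255 - 20038/255 ≈ 255 - 78.580 = 176.420 → 176
G: 255 - (255-128)×(255-47)/255 = 255 - 26416/255 ≈ 255 - 103.592 = 151.408 → 151
B: 255 - (255-184)×(255-222)/255 = 255 - 2343/255 ≈ 255 - 9.188 = 245.812 → 246
= RGB(176, 151, 246)


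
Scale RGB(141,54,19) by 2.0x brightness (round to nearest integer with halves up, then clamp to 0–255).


Multiply each channel by 2.0, round half up, clamp to [0, 255]
R: 141×2.0 = 282 → clamp → 255
G: 54×2.0 = 108
B: 19×2.0 = 38
= RGB(255, 108, 38)


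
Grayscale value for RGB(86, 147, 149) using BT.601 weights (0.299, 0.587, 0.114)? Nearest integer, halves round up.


Gray = 0.299×R + 0.587×G + 0.114×B
Gray = 0.299×86 + 0.587×147 + 0.114×149
Gray = 25.714 + 86.289 + 16.986
Gray = 128.989 → round half up → 129
Gray = 129


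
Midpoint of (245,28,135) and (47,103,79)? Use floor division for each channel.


Midpoint: each channel = ⌊(C₁+C₂)/2⌋
R: ⌊(245+47)/2⌋ = 146
G: ⌊(28+103)/2⌋ = 65
B: ⌊(135+79)/2⌋ = 107
= RGB(146, 65, 107)


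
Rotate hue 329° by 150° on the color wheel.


New hue = (H + rotation) mod 360
New hue = (329 + 150) mod 360
= 479 mod 360
= 119°


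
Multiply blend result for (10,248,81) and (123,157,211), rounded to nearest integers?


Multiply: C = A×B/255, rounded to nearest integer
R: 10×123/255 = 1230/255 ≈ 4.824 → 5
G: 248×157/255 = 38936/255 ≈ 152.690 → 153
B: 81×211/255 = 17091/255 ≈ 67.024 → 67
= RGB(5, 153, 67)


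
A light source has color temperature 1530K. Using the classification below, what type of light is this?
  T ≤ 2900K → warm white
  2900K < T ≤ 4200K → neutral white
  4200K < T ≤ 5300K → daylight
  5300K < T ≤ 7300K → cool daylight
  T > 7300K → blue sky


Temperature: 1530K
1530K ≤ 2900K → warm white
Classification: warm white


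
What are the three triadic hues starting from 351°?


Triadic: equally spaced at 120° intervals
H1 = 351°
H2 = (351 + 120) mod 360 = 111°
H3 = (351 + 240) mod 360 = 231°
Triadic = 351°, 111°, 231°


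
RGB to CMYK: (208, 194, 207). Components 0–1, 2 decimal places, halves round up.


R'=208/255≈0.8157, G'=194/255≈0.7608, B'=207/255≈0.8118
K = 1 - max(R',G',B') = 1 - 208/255 = 47/255 = 0.18431… → 0.18
(1-R'-K)/(1-K) simplifies to (max-R)/max with max = 208:
C = (208-208)/208 = 0/208 = 0 → 0.00
M = (208-194)/208 = 14/208 = 0.06730… → 0.07
Y = (208-207)/208 = 1/208 = 0.00480… → 0.00
= CMYK(0.00, 0.07, 0.00, 0.18)


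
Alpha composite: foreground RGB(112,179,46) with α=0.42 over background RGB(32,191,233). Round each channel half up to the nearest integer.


C = α×F + (1-α)×B, with 1-α = 0.58
R: 0.42×112 + 0.58×32 = 47.04 + 18.56 = 65.60 → 66
G: 0.42×179 + 0.58×191 = 75.18 + 110.78 = 185.96 → 186
B: 0.42×46 + 0.58×233 = 19.32 + 135.14 = 154.46 → 154
= RGB(66, 186, 154)


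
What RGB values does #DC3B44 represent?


DC → 220 (R)
3B → 59 (G)
44 → 68 (B)
= RGB(220, 59, 68)


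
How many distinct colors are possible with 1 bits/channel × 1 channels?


Total bits = 1 bits/channel × 1 channels = 1 bits
Distinct colors = 2^1
= 2 colors


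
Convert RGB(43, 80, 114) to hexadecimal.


R = 43 → 2B (hex)
G = 80 → 50 (hex)
B = 114 → 72 (hex)
Hex = #2B5072


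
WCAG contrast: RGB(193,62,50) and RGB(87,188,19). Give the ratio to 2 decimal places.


Linearize each sRGB channel c=v/255: c/12.92 if c ≤ 0.04045 else ((c+0.055)/1.055)^2.4
L = 0.2126×R_lin + 0.7152×G_lin + 0.0722×B_lin
Color 1 (193,62,50):
  R=193: 193/255≈0.7569 > 0.04045 → ((0.7569+0.055)/1.055)^2.4 ≈ 0.53328
  G=62: 62/255≈0.2431 > 0.04045 → ((0.2431+0.055)/1.055)^2.4 ≈ 0.04817
  B=50: 50/255≈0.1961 > 0.04045 → ((0.1961+0.055)/1.055)^2.4 ≈ 0.03190
  L1 = 0.2126×0.53328 + 0.7152×0.04817 + 0.0722×0.03190 ≈ 0.15013
Color 2 (87,188,19):
  R=87: 87/255≈0.3412 > 0.04045 → ((0.3412+0.055)/1.055)^2.4 ≈ 0.09531
  G=188: 188/255≈0.7373 > 0.04045 → ((0.7373+0.055)/1.055)^2.4 ≈ 0.50289
  B=19: 19/255≈0.0745 > 0.04045 → ((0.0745+0.055)/1.055)^2.4 ≈ 0.00651
  L2 = 0.2126×0.09531 + 0.7152×0.50289 + 0.0722×0.00651 ≈ 0.38040
Lighter = 0.38040, Darker = 0.15013
Ratio = (L_lighter + 0.05) / (L_darker + 0.05)
Ratio = (0.38040 + 0.05) / (0.15013 + 0.05) = 0.43040 / 0.20013 ≈ 2.1506
Ratio ≈ 2.15:1


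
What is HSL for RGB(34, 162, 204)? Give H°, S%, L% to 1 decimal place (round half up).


Normalize: R'=34/255≈0.1333, G'=162/255≈0.6353, B'=204/255≈0.8000
Max=204/255, Min=34/255, Δ=Max-Min=170/255
L = (Max+Min)/2 = (204+34)/510 = 238/510 = 0.46666… → L = 46.7%
L ≤ 0.5 → S = Δ/(Max+Min) = 170/(204+34) = 170/238 = 0.71428… → S = 71.4%
(the 1/255 factors cancel in S and H, so raw channel differences can be used)
Max is B' → H = 60 × ((R-G)/Δ + 4) = 60 × ((34-162)/170 + 4)
  -128/170 + 4 = -0.7529… + 4 = 3.2470…
  H = 60 × 3.2470… = 194.823…° → H = 194.8°
= HSL(194.8°, 71.4%, 46.7%)


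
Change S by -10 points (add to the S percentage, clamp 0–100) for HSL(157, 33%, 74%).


Original S = 33%
Adjustment = -10 percentage points
New S = 33 + (-10) = 23
Clamp to [0, 100] → 23
= HSL(157°, 23%, 74%)


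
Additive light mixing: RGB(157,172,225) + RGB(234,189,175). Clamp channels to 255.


Additive: each channel = min(255, C₁+C₂)
R: 157+234 = 391 → 255
G: 172+189 = 361 → 255
B: 225+175 = 400 → 255
= RGB(255, 255, 255)


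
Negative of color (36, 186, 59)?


Invert: (255-R, 255-G, 255-B)
R: 255-36 = 219
G: 255-186 = 69
B: 255-59 = 196
= RGB(219, 69, 196)


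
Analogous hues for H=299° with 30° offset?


Base hue: 299°
Left analog: (299 - 30) mod 360 = 269°
Right analog: (299 + 30) mod 360 = 329°
Analogous hues = 269° and 329°


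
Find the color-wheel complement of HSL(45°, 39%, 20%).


Complement = opposite side of color wheel = hue + 180°
H' = (45 + 180) mod 360 = 225°
S and L unchanged.
= HSL(225°, 39%, 20%)


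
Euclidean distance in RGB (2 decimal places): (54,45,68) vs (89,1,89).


d = √[(R₁-R₂)² + (G₁-G₂)² + (B₁-B₂)²]
d = √[(54-89)² + (45-1)² + (68-89)²]
d = √[1225 + 1936 + 441]
d = √3602
d ≈ 60.02


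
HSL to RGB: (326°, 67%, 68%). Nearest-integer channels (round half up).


H=326°, S=0.67, L=0.68
C = (1-|2L-1|)×S = (1-|0.36|)×0.67 = 0.4288
H' = H/60 = 326/60 ≈ 5.4333; X = C×(1-|H' mod 2 - 1|) ≈ 0.2430
m = L - C/2 = 0.68 - 0.2144 = 0.4656
Sector ⌊H'⌋ = 5 → (R',G',B') = (0.4288, 0.0, ≈0.2430)
RGB = ((R'+m)×255, (G'+m)×255, (B'+m)×255) = (228.072, 118.728, 180.6896)
Round half up → RGB(228, 119, 181)


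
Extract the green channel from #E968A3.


Color: #E968A3
R = E9 = 233
G = 68 = 104
B = A3 = 163
Green = 104


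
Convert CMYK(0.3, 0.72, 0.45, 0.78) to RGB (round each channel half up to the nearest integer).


R = 255 × (1-C) × (1-K) = 255 × 0.70 × 0.22 = 39.27 → 39
G = 255 × (1-M) × (1-K) = 255 × 0.28 × 0.22 = 15.708 → 16
B = 255 × (1-Y) × (1-K) = 255 × 0.55 × 0.22 = 30.855 → 31
= RGB(39, 16, 31)


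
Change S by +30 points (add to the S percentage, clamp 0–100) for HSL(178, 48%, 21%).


Original S = 48%
Adjustment = +30 percentage points
New S = 48 + (30) = 78
Clamp to [0, 100] → 78
= HSL(178°, 78%, 21%)


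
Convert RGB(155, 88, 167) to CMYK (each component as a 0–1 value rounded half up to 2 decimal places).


R'=155/255≈0.6078, G'=88/255≈0.3451, B'=167/255≈0.6549
K = 1 - max(R',G',B') = 1 - 167/255 = 88/255 = 0.34509… → 0.35
(1-R'-K)/(1-K) simplifies to (max-R)/max with max = 167:
C = (167-155)/167 = 12/167 = 0.07185… → 0.07
M = (167-88)/167 = 79/167 = 0.47305… → 0.47
Y = (167-167)/167 = 0/167 = 0 → 0.00
= CMYK(0.07, 0.47, 0.00, 0.35)


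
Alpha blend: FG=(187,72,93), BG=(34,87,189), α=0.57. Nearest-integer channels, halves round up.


C = α×F + (1-α)×B, with 1-α = 0.43
R: 0.57×187 + 0.43×34 = 106.59 + 14.62 = 121.21 → 121
G: 0.57×72 + 0.43×87 = 41.04 + 37.41 = 78.45 → 78
B: 0.57×93 + 0.43×189 = 53.01 + 81.27 = 134.28 → 134
= RGB(121, 78, 134)


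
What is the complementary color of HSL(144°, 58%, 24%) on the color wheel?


Complement = opposite side of color wheel = hue + 180°
H' = (144 + 180) mod 360 = 324°
S and L unchanged.
= HSL(324°, 58%, 24%)


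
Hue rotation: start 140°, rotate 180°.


New hue = (H + rotation) mod 360
New hue = (140 + 180) mod 360
= 320 mod 360
= 320°


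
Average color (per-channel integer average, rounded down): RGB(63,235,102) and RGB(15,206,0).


Midpoint: each channel = ⌊(C₁+C₂)/2⌋
R: ⌊(63+15)/2⌋ = 39
G: ⌊(235+206)/2⌋ = 220
B: ⌊(102+0)/2⌋ = 51
= RGB(39, 220, 51)


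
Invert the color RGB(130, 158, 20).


Invert: (255-R, 255-G, 255-B)
R: 255-130 = 125
G: 255-158 = 97
B: 255-20 = 235
= RGB(125, 97, 235)


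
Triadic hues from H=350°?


Triadic: equally spaced at 120° intervals
H1 = 350°
H2 = (350 + 120) mod 360 = 110°
H3 = (350 + 240) mod 360 = 230°
Triadic = 350°, 110°, 230°


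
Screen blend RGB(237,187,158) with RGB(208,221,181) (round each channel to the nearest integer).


Screen: C = 255 - (255-A)×(255-B)/255, rounded to nearest integer
R: 255 - (255-237)×(255-208)/255 = 255 - 846/255 ≈ 255 - 3.318 = 251.682 → 252
G: 255 - (255-187)×(255-221)/255 = 255 - 2312/255 ≈ 255 - 9.067 = 245.933 → 246
B: 255 - (255-158)×(255-181)/255 = 255 - 7178/255 ≈ 255 - 28.149 = 226.851 → 227
= RGB(252, 246, 227)


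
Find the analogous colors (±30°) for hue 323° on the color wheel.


Base hue: 323°
Left analog: (323 - 30) mod 360 = 293°
Right analog: (323 + 30) mod 360 = 353°
Analogous hues = 293° and 353°


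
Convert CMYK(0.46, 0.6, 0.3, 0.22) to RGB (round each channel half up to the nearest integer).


R = 255 × (1-C) × (1-K) = 255 × 0.54 × 0.78 = 107.406 → 107
G = 255 × (1-M) × (1-K) = 255 × 0.40 × 0.78 = 79.56 → 80
B = 255 × (1-Y) × (1-K) = 255 × 0.70 × 0.78 = 139.23 → 139
= RGB(107, 80, 139)


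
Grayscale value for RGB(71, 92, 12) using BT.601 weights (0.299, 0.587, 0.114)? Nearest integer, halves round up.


Gray = 0.299×R + 0.587×G + 0.114×B
Gray = 0.299×71 + 0.587×92 + 0.114×12
Gray = 21.229 + 54.004 + 1.368
Gray = 76.601 → round half up → 77
Gray = 77


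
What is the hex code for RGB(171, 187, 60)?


R = 171 → AB (hex)
G = 187 → BB (hex)
B = 60 → 3C (hex)
Hex = #ABBB3C


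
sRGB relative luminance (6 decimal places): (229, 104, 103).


Linearize each channel (sRGB transfer function): c = v/255; c_lin = c/12.92 if c ≤ 0.04045, else ((c+0.055)/1.055)^2.4
  R: 229/255 ≈ 0.898039 > 0.04045 → ((0.898039+0.055)/1.055)^2.4 ≈ 0.783538
  G: 104/255 ≈ 0.407843 > 0.04045 → ((0.407843+0.055)/1.055)^2.4 ≈ 0.138432
  B: 103/255 ≈ 0.403922 > 0.04045 → ((0.403922+0.055)/1.055)^2.4 ≈ 0.135633
R_lin = 0.783538, G_lin = 0.138432, B_lin = 0.135633
L = 0.2126×R + 0.7152×G + 0.0722×B
L = 0.2126×0.783538 + 0.7152×0.138432 + 0.0722×0.135633
L ≈ 0.275379


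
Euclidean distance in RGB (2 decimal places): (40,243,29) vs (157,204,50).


d = √[(R₁-R₂)² + (G₁-G₂)² + (B₁-B₂)²]
d = √[(40-157)² + (243-204)² + (29-50)²]
d = √[13689 + 1521 + 441]
d = √15651
d ≈ 125.10


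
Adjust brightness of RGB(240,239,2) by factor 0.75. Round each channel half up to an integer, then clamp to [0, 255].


Multiply each channel by 0.75, round half up, clamp to [0, 255]
R: 240×0.75 = 180
G: 239×0.75 = 179.25 → round → 179
B: 2×0.75 = 1.5 → round → 2
= RGB(180, 179, 2)


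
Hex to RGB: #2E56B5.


2E → 46 (R)
56 → 86 (G)
B5 → 181 (B)
= RGB(46, 86, 181)


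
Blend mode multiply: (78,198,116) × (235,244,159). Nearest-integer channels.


Multiply: C = A×B/255, rounded to nearest integer
R: 78×235/255 = 18330/255 ≈ 71.882 → 72
G: 198×244/255 = 48312/255 ≈ 189.459 → 189
B: 116×159/255 = 18444/255 ≈ 72.329 → 72
= RGB(72, 189, 72)


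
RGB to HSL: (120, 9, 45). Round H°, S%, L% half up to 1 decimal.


Normalize: R'=120/255≈0.4706, G'=9/255≈0.0353, B'=45/255≈0.1765
Max=120/255, Min=9/255, Δ=Max-Min=111/255
L = (Max+Min)/2 = (120+9)/510 = 129/510 = 0.25294… → L = 25.3%
L ≤ 0.5 → S = Δ/(Max+Min) = 111/(120+9) = 111/129 = 0.86046… → S = 86.0%
(the 1/255 factors cancel in S and H, so raw channel differences can be used)
Max is R' → H = 60 × (((G-B)/Δ) mod 6) = 60 × (((9-45)/111) mod 6)
  (-36)/111 = -0.3243…; negative, so add 6 → 5.6756…
  H = 60 × 5.6756… = 340.540…° → H = 340.5°
= HSL(340.5°, 86.0%, 25.3%)


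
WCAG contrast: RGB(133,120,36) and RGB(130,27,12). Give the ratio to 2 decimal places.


Linearize each sRGB channel c=v/255: c/12.92 if c ≤ 0.04045 else ((c+0.055)/1.055)^2.4
L = 0.2126×R_lin + 0.7152×G_lin + 0.0722×B_lin
Color 1 (133,120,36):
  R=133: 133/255≈0.5216 > 0.04045 → ((0.5216+0.055)/1.055)^2.4 ≈ 0.23455
  G=120: 120/255≈0.4706 > 0.04045 → ((0.4706+0.055)/1.055)^2.4 ≈ 0.18782
  B=36: 36/255≈0.1412 > 0.04045 → ((0.1412+0.055)/1.055)^2.4 ≈ 0.01764
  L1 = 0.2126×0.23455 + 0.7152×0.18782 + 0.0722×0.01764 ≈ 0.18547
Color 2 (130,27,12):
  R=130: 130/255≈0.5098 > 0.04045 → ((0.5098+0.055)/1.055)^2.4 ≈ 0.22323
  G=27: 27/255≈0.1059 > 0.04045 → ((0.1059+0.055)/1.055)^2.4 ≈ 0.01096
  B=12: 12/255≈0.0471 > 0.04045 → ((0.0471+0.055)/1.055)^2.4 ≈ 0.00368
  L2 = 0.2126×0.22323 + 0.7152×0.01096 + 0.0722×0.00368 ≈ 0.05556
Lighter = 0.18547, Darker = 0.05556
Ratio = (L_lighter + 0.05) / (L_darker + 0.05)
Ratio = (0.18547 + 0.05) / (0.05556 + 0.05) = 0.23547 / 0.10556 ≈ 2.2306
Ratio ≈ 2.23:1


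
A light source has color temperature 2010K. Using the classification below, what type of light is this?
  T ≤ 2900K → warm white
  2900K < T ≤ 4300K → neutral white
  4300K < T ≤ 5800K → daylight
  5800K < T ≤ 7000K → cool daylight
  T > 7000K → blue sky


Temperature: 2010K
2010K ≤ 2900K → warm white
Classification: warm white


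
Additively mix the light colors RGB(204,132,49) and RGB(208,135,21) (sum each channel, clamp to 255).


Additive: each channel = min(255, C₁+C₂)
R: 204+208 = 412 → 255
G: 132+135 = 267 → 255
B: 49+21 = 70 → 70
= RGB(255, 255, 70)


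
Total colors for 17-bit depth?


Colors = 2^bits = 2^17
= 131,072 colors


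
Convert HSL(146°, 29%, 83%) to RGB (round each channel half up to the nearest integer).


H=146°, S=0.29, L=0.83
C = (1-|2L-1|)×S = (1-|0.66|)×0.29 = 0.0986
H' = H/60 = 146/60 ≈ 2.4333; X = C×(1-|H' mod 2 - 1|) ≈ 0.0427
m = L - C/2 = 0.83 - 0.0493 = 0.7807
Sector ⌊H'⌋ = 2 → (R',G',B') = (0.0, 0.0986, ≈0.0427)
RGB = ((R'+m)×255, (G'+m)×255, (B'+m)×255) = (199.0785, 224.2215, 209.9738)
Round half up → RGB(199, 224, 210)


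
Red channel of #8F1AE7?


Color: #8F1AE7
R = 8F = 143
G = 1A = 26
B = E7 = 231
Red = 143


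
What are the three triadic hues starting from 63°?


Triadic: equally spaced at 120° intervals
H1 = 63°
H2 = (63 + 120) mod 360 = 183°
H3 = (63 + 240) mod 360 = 303°
Triadic = 63°, 183°, 303°


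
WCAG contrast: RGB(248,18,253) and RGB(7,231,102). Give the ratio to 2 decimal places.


Linearize each sRGB channel c=v/255: c/12.92 if c ≤ 0.04045 else ((c+0.055)/1.055)^2.4
L = 0.2126×R_lin + 0.7152×G_lin + 0.0722×B_lin
Color 1 (248,18,253):
  R=248: 248/255≈0.9725 > 0.04045 → ((0.9725+0.055)/1.055)^2.4 ≈ 0.93869
  G=18: 18/255≈0.0706 > 0.04045 → ((0.0706+0.055)/1.055)^2.4 ≈ 0.00605
  B=253: 253/255≈0.9922 > 0.04045 → ((0.9922+0.055)/1.055)^2.4 ≈ 0.98225
  L1 = 0.2126×0.93869 + 0.7152×0.00605 + 0.0722×0.98225 ≈ 0.27481
Color 2 (7,231,102):
  R=7: 7/255≈0.0275 ≤ 0.04045 → 0.0275/12.92 ≈ 0.00212
  G=231: 231/255≈0.9059 > 0.04045 → ((0.9059+0.055)/1.055)^2.4 ≈ 0.79910
  B=102: 102/255≈0.4000 > 0.04045 → ((0.4000+0.055)/1.055)^2.4 ≈ 0.13287
  L2 = 0.2126×0.00212 + 0.7152×0.79910 + 0.0722×0.13287 ≈ 0.58156
Lighter = 0.58156, Darker = 0.27481
Ratio = (L_lighter + 0.05) / (L_darker + 0.05)
Ratio = (0.58156 + 0.05) / (0.27481 + 0.05) = 0.63156 / 0.32481 ≈ 1.9444
Ratio ≈ 1.94:1


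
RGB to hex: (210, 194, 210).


R = 210 → D2 (hex)
G = 194 → C2 (hex)
B = 210 → D2 (hex)
Hex = #D2C2D2


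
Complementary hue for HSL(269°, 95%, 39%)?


Complement = opposite side of color wheel = hue + 180°
H' = (269 + 180) mod 360 = 89°
S and L unchanged.
= HSL(89°, 95%, 39%)


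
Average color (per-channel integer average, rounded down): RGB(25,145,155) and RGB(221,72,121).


Midpoint: each channel = ⌊(C₁+C₂)/2⌋
R: ⌊(25+221)/2⌋ = 123
G: ⌊(145+72)/2⌋ = 108
B: ⌊(155+121)/2⌋ = 138
= RGB(123, 108, 138)


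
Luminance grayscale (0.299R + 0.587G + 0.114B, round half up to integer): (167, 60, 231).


Gray = 0.299×R + 0.587×G + 0.114×B
Gray = 0.299×167 + 0.587×60 + 0.114×231
Gray = 49.933 + 35.220 + 26.334
Gray = 111.487 → round half up → 111
Gray = 111


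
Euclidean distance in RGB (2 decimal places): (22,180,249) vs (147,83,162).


d = √[(R₁-R₂)² + (G₁-G₂)² + (B₁-B₂)²]
d = √[(22-147)² + (180-83)² + (249-162)²]
d = √[15625 + 9409 + 7569]
d = √32603
d ≈ 180.56


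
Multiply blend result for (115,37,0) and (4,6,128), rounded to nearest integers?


Multiply: C = A×B/255, rounded to nearest integer
R: 115×4/255 = 460/255 ≈ 1.804 → 2
G: 37×6/255 = 222/255 ≈ 0.871 → 1
B: 0×128/255 = 0/255 ≈ 0.000 → 0
= RGB(2, 1, 0)


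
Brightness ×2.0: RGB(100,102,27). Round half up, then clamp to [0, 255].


Multiply each channel by 2.0, round half up, clamp to [0, 255]
R: 100×2.0 = 200
G: 102×2.0 = 204
B: 27×2.0 = 54
= RGB(200, 204, 54)


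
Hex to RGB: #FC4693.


FC → 252 (R)
46 → 70 (G)
93 → 147 (B)
= RGB(252, 70, 147)


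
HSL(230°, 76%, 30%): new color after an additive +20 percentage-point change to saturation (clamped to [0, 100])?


Original S = 76%
Adjustment = +20 percentage points
New S = 76 + (20) = 96
Clamp to [0, 100] → 96
= HSL(230°, 96%, 30%)


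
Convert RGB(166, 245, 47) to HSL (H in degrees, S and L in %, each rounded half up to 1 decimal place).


Normalize: R'=166/255≈0.6510, G'=245/255≈0.9608, B'=47/255≈0.1843
Max=245/255, Min=47/255, Δ=Max-Min=198/255
L = (Max+Min)/2 = (245+47)/510 = 292/510 = 0.57254… → L = 57.3%
L > 0.5 → S = Δ/(2-Max-Min) = 198/(510-245-47) = 198/218 = 0.90825… → S = 90.8%
(the 1/255 factors cancel in S and H, so raw channel differences can be used)
Max is G' → H = 60 × ((B-R)/Δ + 2) = 60 × ((47-166)/198 + 2)
  -119/198 + 2 = -0.6010… + 2 = 1.3989…
  H = 60 × 1.3989… = 83.939…° → H = 83.9°
= HSL(83.9°, 90.8%, 57.3%)


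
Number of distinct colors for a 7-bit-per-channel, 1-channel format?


Total bits = 7 bits/channel × 1 channels = 7 bits
Distinct colors = 2^7
= 128 colors


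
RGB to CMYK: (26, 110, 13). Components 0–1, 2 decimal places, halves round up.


R'=26/255≈0.1020, G'=110/255≈0.4314, B'=13/255≈0.0510
K = 1 - max(R',G',B') = 1 - 110/255 = 145/255 = 0.56862… → 0.57
(1-R'-K)/(1-K) simplifies to (max-R)/max with max = 110:
C = (110-26)/110 = 84/110 = 0.76363… → 0.76
M = (110-110)/110 = 0/110 = 0 → 0.00
Y = (110-13)/110 = 97/110 = 0.88181… → 0.88
= CMYK(0.76, 0.00, 0.88, 0.57)


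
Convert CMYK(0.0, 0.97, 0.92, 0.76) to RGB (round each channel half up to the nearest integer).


R = 255 × (1-C) × (1-K) = 255 × 1.00 × 0.24 = 61.2 → 61
G = 255 × (1-M) × (1-K) = 255 × 0.03 × 0.24 = 1.836 → 2
B = 255 × (1-Y) × (1-K) = 255 × 0.08 × 0.24 = 4.896 → 5
= RGB(61, 2, 5)


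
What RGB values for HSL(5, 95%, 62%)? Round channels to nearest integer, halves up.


H=5°, S=0.95, L=0.62
C = (1-|2L-1|)×S = (1-|0.24|)×0.95 = 0.722
H' = H/60 = 5/60 ≈ 0.0833; X = C×(1-|H' mod 2 - 1|) ≈ 0.0602
m = L - C/2 = 0.62 - 0.361 = 0.259
Sector ⌊H'⌋ = 0 → (R',G',B') = (0.722, ≈0.0602, 0.0)
RGB = ((R'+m)×255, (G'+m)×255, (B'+m)×255) = (250.155, 81.3875, 66.045)
Round half up → RGB(250, 81, 66)


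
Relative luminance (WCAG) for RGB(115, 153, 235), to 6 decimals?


Linearize each channel (sRGB transfer function): c = v/255; c_lin = c/12.92 if c ≤ 0.04045, else ((c+0.055)/1.055)^2.4
  R: 115/255 ≈ 0.450980 > 0.04045 → ((0.450980+0.055)/1.055)^2.4 ≈ 0.171441
  G: 153/255 ≈ 0.600000 > 0.04045 → ((0.600000+0.055)/1.055)^2.4 ≈ 0.318547
  B: 235/255 ≈ 0.921569 > 0.04045 → ((0.921569+0.055)/1.055)^2.4 ≈ 0.830770
R_lin = 0.171441, G_lin = 0.318547, B_lin = 0.830770
L = 0.2126×R + 0.7152×G + 0.0722×B
L = 0.2126×0.171441 + 0.7152×0.318547 + 0.0722×0.830770
L ≈ 0.324255


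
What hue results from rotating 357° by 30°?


New hue = (H + rotation) mod 360
New hue = (357 + 30) mod 360
= 387 mod 360
= 27°


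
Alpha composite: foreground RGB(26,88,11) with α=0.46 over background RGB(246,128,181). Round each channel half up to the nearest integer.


C = α×F + (1-α)×B, with 1-α = 0.54
R: 0.46×26 + 0.54×246 = 11.96 + 132.84 = 144.80 → 145
G: 0.46×88 + 0.54×128 = 40.48 + 69.12 = 109.60 → 110
B: 0.46×11 + 0.54×181 = 5.06 + 97.74 = 102.80 → 103
= RGB(145, 110, 103)


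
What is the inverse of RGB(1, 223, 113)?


Invert: (255-R, 255-G, 255-B)
R: 255-1 = 254
G: 255-223 = 32
B: 255-113 = 142
= RGB(254, 32, 142)


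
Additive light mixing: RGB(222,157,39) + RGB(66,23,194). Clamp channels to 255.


Additive: each channel = min(255, C₁+C₂)
R: 222+66 = 288 → 255
G: 157+23 = 180 → 180
B: 39+194 = 233 → 233
= RGB(255, 180, 233)


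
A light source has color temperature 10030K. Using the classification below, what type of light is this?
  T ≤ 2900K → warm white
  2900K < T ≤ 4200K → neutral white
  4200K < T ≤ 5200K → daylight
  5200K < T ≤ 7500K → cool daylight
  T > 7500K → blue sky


Temperature: 10030K
10030K > 7500K → blue sky
Classification: blue sky


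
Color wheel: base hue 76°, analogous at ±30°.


Base hue: 76°
Left analog: (76 - 30) mod 360 = 46°
Right analog: (76 + 30) mod 360 = 106°
Analogous hues = 46° and 106°


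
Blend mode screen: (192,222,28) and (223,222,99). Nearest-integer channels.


Screen: C = 255 - (255-A)×(255-B)/255, rounded to nearest integer
R: 255 - (255-192)×(255-223)/255 = 255 - 2016/255 ≈ 255 - 7.906 = 247.094 → 247
G: 255 - (255-222)×(255-222)/255 = 255 - 1089/255 ≈ 255 - 4.271 = 250.729 → 251
B: 255 - (255-28)×(255-99)/255 = 255 - 35412/255 ≈ 255 - 138.871 = 116.129 → 116
= RGB(247, 251, 116)


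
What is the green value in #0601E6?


Color: #0601E6
R = 06 = 6
G = 01 = 1
B = E6 = 230
Green = 1


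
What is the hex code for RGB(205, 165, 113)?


R = 205 → CD (hex)
G = 165 → A5 (hex)
B = 113 → 71 (hex)
Hex = #CDA571


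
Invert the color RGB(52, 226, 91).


Invert: (255-R, 255-G, 255-B)
R: 255-52 = 203
G: 255-226 = 29
B: 255-91 = 164
= RGB(203, 29, 164)


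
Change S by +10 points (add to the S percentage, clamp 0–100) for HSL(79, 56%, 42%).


Original S = 56%
Adjustment = +10 percentage points
New S = 56 + (10) = 66
Clamp to [0, 100] → 66
= HSL(79°, 66%, 42%)


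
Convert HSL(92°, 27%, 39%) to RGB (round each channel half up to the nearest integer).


H=92°, S=0.27, L=0.39
C = (1-|2L-1|)×S = (1-|-0.22|)×0.27 = 0.2106
H' = H/60 = 92/60 ≈ 1.5333; X = C×(1-|H' mod 2 - 1|) = 0.09828
m = L - C/2 = 0.39 - 0.1053 = 0.2847
Sector ⌊H'⌋ = 1 → (R',G',B') = (0.09828, 0.2106, 0.0)
RGB = ((R'+m)×255, (G'+m)×255, (B'+m)×255) = (97.6599, 126.3015, 72.5985)
Round half up → RGB(98, 126, 73)


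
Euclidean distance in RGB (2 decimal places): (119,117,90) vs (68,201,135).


d = √[(R₁-R₂)² + (G₁-G₂)² + (B₁-B₂)²]
d = √[(119-68)² + (117-201)² + (90-135)²]
d = √[2601 + 7056 + 2025]
d = √11682
d ≈ 108.08


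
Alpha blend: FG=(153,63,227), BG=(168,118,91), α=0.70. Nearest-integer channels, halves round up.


C = α×F + (1-α)×B, with 1-α = 0.30
R: 0.70×153 + 0.30×168 = 107.10 + 50.40 = 157.50 → 158
G: 0.70×63 + 0.30×118 = 44.10 + 35.40 = 79.50 → 80
B: 0.70×227 + 0.30×91 = 158.90 + 27.30 = 186.20 → 186
= RGB(158, 80, 186)


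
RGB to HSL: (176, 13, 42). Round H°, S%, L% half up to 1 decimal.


Normalize: R'=176/255≈0.6902, G'=13/255≈0.0510, B'=42/255≈0.1647
Max=176/255, Min=13/255, Δ=Max-Min=163/255
L = (Max+Min)/2 = (176+13)/510 = 189/510 = 0.37058… → L = 37.1%
L ≤ 0.5 → S = Δ/(Max+Min) = 163/(176+13) = 163/189 = 0.86243… → S = 86.2%
(the 1/255 factors cancel in S and H, so raw channel differences can be used)
Max is R' → H = 60 × (((G-B)/Δ) mod 6) = 60 × (((13-42)/163) mod 6)
  (-29)/163 = -0.1779…; negative, so add 6 → 5.8220…
  H = 60 × 5.8220… = 349.325…° → H = 349.3°
= HSL(349.3°, 86.2%, 37.1%)


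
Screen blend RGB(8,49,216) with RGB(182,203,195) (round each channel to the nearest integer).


Screen: C = 255 - (255-A)×(255-B)/255, rounded to nearest integer
R: 255 - (255-8)×(255-182)/255 = 255 - 18031/255 ≈ 255 - 70.710 = 184.290 → 184
G: 255 - (255-49)×(255-203)/255 = 255 - 10712/255 ≈ 255 - 42.008 = 212.992 → 213
B: 255 - (255-216)×(255-195)/255 = 255 - 2340/255 ≈ 255 - 9.176 = 245.824 → 246
= RGB(184, 213, 246)


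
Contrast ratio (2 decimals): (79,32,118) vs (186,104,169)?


Linearize each sRGB channel c=v/255: c/12.92 if c ≤ 0.04045 else ((c+0.055)/1.055)^2.4
L = 0.2126×R_lin + 0.7152×G_lin + 0.0722×B_lin
Color 1 (79,32,118):
  R=79: 79/255≈0.3098 > 0.04045 → ((0.3098+0.055)/1.055)^2.4 ≈ 0.07819
  G=32: 32/255≈0.1255 > 0.04045 → ((0.1255+0.055)/1.055)^2.4 ≈ 0.01444
  B=118: 118/255≈0.4627 > 0.04045 → ((0.4627+0.055)/1.055)^2.4 ≈ 0.18116
  L1 = 0.2126×0.07819 + 0.7152×0.01444 + 0.0722×0.18116 ≈ 0.04003
Color 2 (186,104,169):
  R=186: 186/255≈0.7294 > 0.04045 → ((0.7294+0.055)/1.055)^2.4 ≈ 0.49102
  G=104: 104/255≈0.4078 > 0.04045 → ((0.4078+0.055)/1.055)^2.4 ≈ 0.13843
  B=169: 169/255≈0.6627 > 0.04045 → ((0.6627+0.055)/1.055)^2.4 ≈ 0.39676
  L2 = 0.2126×0.49102 + 0.7152×0.13843 + 0.0722×0.39676 ≈ 0.23204
Lighter = 0.23204, Darker = 0.04003
Ratio = (L_lighter + 0.05) / (L_darker + 0.05)
Ratio = (0.23204 + 0.05) / (0.04003 + 0.05) = 0.28204 / 0.09003 ≈ 3.1327
Ratio ≈ 3.13:1


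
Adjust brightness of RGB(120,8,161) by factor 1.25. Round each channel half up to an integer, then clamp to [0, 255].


Multiply each channel by 1.25, round half up, clamp to [0, 255]
R: 120×1.25 = 150
G: 8×1.25 = 10
B: 161×1.25 = 201.25 → round → 201
= RGB(150, 10, 201)


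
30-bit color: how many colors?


Colors = 2^bits = 2^30
= 1,073,741,824 colors


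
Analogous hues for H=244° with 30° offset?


Base hue: 244°
Left analog: (244 - 30) mod 360 = 214°
Right analog: (244 + 30) mod 360 = 274°
Analogous hues = 214° and 274°


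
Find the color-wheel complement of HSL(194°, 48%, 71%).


Complement = opposite side of color wheel = hue + 180°
H' = (194 + 180) mod 360 = 14°
S and L unchanged.
= HSL(14°, 48%, 71%)


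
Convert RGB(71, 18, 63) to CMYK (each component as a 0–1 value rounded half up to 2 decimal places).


R'=71/255≈0.2784, G'=18/255≈0.0706, B'=63/255≈0.2471
K = 1 - max(R',G',B') = 1 - 71/255 = 184/255 = 0.72156… → 0.72
(1-R'-K)/(1-K) simplifies to (max-R)/max with max = 71:
C = (71-71)/71 = 0/71 = 0 → 0.00
M = (71-18)/71 = 53/71 = 0.74647… → 0.75
Y = (71-63)/71 = 8/71 = 0.11267… → 0.11
= CMYK(0.00, 0.75, 0.11, 0.72)


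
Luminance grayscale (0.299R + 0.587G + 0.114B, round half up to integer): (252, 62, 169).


Gray = 0.299×R + 0.587×G + 0.114×B
Gray = 0.299×252 + 0.587×62 + 0.114×169
Gray = 75.348 + 36.394 + 19.266
Gray = 131.008 → round half up → 131
Gray = 131


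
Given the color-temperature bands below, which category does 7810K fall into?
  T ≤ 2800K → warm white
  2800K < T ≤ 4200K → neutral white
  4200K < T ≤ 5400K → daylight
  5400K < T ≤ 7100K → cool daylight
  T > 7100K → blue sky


Temperature: 7810K
7810K > 7100K → blue sky
Classification: blue sky


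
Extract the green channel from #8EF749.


Color: #8EF749
R = 8E = 142
G = F7 = 247
B = 49 = 73
Green = 247


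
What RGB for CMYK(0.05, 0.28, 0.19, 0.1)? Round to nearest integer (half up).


R = 255 × (1-C) × (1-K) = 255 × 0.95 × 0.90 = 218.025 → 218
G = 255 × (1-M) × (1-K) = 255 × 0.72 × 0.90 = 165.24 → 165
B = 255 × (1-Y) × (1-K) = 255 × 0.81 × 0.90 = 185.895 → 186
= RGB(218, 165, 186)


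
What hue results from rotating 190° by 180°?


New hue = (H + rotation) mod 360
New hue = (190 + 180) mod 360
= 370 mod 360
= 10°


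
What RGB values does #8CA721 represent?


8C → 140 (R)
A7 → 167 (G)
21 → 33 (B)
= RGB(140, 167, 33)


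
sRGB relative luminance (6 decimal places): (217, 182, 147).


Linearize each channel (sRGB transfer function): c = v/255; c_lin = c/12.92 if c ≤ 0.04045, else ((c+0.055)/1.055)^2.4
  R: 217/255 ≈ 0.850980 > 0.04045 → ((0.850980+0.055)/1.055)^2.4 ≈ 0.693872
  G: 182/255 ≈ 0.713725 > 0.04045 → ((0.713725+0.055)/1.055)^2.4 ≈ 0.467784
  B: 147/255 ≈ 0.576471 > 0.04045 → ((0.576471+0.055)/1.055)^2.4 ≈ 0.291771
R_lin = 0.693872, G_lin = 0.467784, B_lin = 0.291771
L = 0.2126×R + 0.7152×G + 0.0722×B
L = 0.2126×0.693872 + 0.7152×0.467784 + 0.0722×0.291771
L ≈ 0.503142


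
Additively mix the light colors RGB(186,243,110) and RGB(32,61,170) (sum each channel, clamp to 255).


Additive: each channel = min(255, C₁+C₂)
R: 186+32 = 218 → 218
G: 243+61 = 304 → 255
B: 110+170 = 280 → 255
= RGB(218, 255, 255)


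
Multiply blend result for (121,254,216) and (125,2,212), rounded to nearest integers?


Multiply: C = A×B/255, rounded to nearest integer
R: 121×125/255 = 15125/255 ≈ 59.314 → 59
G: 254×2/255 = 508/255 ≈ 1.992 → 2
B: 216×212/255 = 45792/255 ≈ 179.576 → 180
= RGB(59, 2, 180)


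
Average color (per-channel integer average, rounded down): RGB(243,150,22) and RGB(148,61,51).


Midpoint: each channel = ⌊(C₁+C₂)/2⌋
R: ⌊(243+148)/2⌋ = 195
G: ⌊(150+61)/2⌋ = 105
B: ⌊(22+51)/2⌋ = 36
= RGB(195, 105, 36)


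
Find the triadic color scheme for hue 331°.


Triadic: equally spaced at 120° intervals
H1 = 331°
H2 = (331 + 120) mod 360 = 91°
H3 = (331 + 240) mod 360 = 211°
Triadic = 331°, 91°, 211°


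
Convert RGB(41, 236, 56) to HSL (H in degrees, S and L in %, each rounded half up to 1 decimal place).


Normalize: R'=41/255≈0.1608, G'=236/255≈0.9255, B'=56/255≈0.2196
Max=236/255, Min=41/255, Δ=Max-Min=195/255
L = (Max+Min)/2 = (236+41)/510 = 277/510 = 0.54313… → L = 54.3%
L > 0.5 → S = Δ/(2-Max-Min) = 195/(510-236-41) = 195/233 = 0.83690… → S = 83.7%
(the 1/255 factors cancel in S and H, so raw channel differences can be used)
Max is G' → H = 60 × ((B-R)/Δ + 2) = 60 × ((56-41)/195 + 2)
  15/195 + 2 = 0.0769… + 2 = 2.0769…
  H = 60 × 2.0769… = 124.615…° → H = 124.6°
= HSL(124.6°, 83.7%, 54.3%)


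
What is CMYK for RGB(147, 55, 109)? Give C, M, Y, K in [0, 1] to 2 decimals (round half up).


R'=147/255≈0.5765, G'=55/255≈0.2157, B'=109/255≈0.4275
K = 1 - max(R',G',B') = 1 - 147/255 = 108/255 = 0.42352… → 0.42
(1-R'-K)/(1-K) simplifies to (max-R)/max with max = 147:
C = (147-147)/147 = 0/147 = 0 → 0.00
M = (147-55)/147 = 92/147 = 0.62585… → 0.63
Y = (147-109)/147 = 38/147 = 0.25850… → 0.26
= CMYK(0.00, 0.63, 0.26, 0.42)


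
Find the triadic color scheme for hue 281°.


Triadic: equally spaced at 120° intervals
H1 = 281°
H2 = (281 + 120) mod 360 = 41°
H3 = (281 + 240) mod 360 = 161°
Triadic = 281°, 41°, 161°


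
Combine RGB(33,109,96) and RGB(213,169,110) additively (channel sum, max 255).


Additive: each channel = min(255, C₁+C₂)
R: 33+213 = 246 → 246
G: 109+169 = 278 → 255
B: 96+110 = 206 → 206
= RGB(246, 255, 206)


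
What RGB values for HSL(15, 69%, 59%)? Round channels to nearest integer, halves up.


H=15°, S=0.69, L=0.59
C = (1-|2L-1|)×S = (1-|0.18|)×0.69 = 0.5658
H' = H/60 = 15/60 ≈ 0.2500; X = C×(1-|H' mod 2 - 1|) = 0.14145
m = L - C/2 = 0.59 - 0.2829 = 0.3071
Sector ⌊H'⌋ = 0 → (R',G',B') = (0.5658, 0.14145, 0.0)
RGB = ((R'+m)×255, (G'+m)×255, (B'+m)×255) = (222.5895, 114.38025, 78.3105)
Round half up → RGB(223, 114, 78)


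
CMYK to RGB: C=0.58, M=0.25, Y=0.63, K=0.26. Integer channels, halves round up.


R = 255 × (1-C) × (1-K) = 255 × 0.42 × 0.74 = 79.254 → 79
G = 255 × (1-M) × (1-K) = 255 × 0.75 × 0.74 = 141.525 → 142
B = 255 × (1-Y) × (1-K) = 255 × 0.37 × 0.74 = 69.819 → 70
= RGB(79, 142, 70)


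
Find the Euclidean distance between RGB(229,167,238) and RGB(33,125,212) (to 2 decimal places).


d = √[(R₁-R₂)² + (G₁-G₂)² + (B₁-B₂)²]
d = √[(229-33)² + (167-125)² + (238-212)²]
d = √[38416 + 1764 + 676]
d = √40856
d ≈ 202.13


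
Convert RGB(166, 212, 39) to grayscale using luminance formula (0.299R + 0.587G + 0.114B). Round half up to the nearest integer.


Gray = 0.299×R + 0.587×G + 0.114×B
Gray = 0.299×166 + 0.587×212 + 0.114×39
Gray = 49.634 + 124.444 + 4.446
Gray = 178.524 → round half up → 179
Gray = 179


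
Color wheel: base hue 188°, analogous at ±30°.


Base hue: 188°
Left analog: (188 - 30) mod 360 = 158°
Right analog: (188 + 30) mod 360 = 218°
Analogous hues = 158° and 218°


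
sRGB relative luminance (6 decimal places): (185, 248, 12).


Linearize each channel (sRGB transfer function): c = v/255; c_lin = c/12.92 if c ≤ 0.04045, else ((c+0.055)/1.055)^2.4
  R: 185/255 ≈ 0.725490 > 0.04045 → ((0.725490+0.055)/1.055)^2.4 ≈ 0.485150
  G: 248/255 ≈ 0.972549 > 0.04045 → ((0.972549+0.055)/1.055)^2.4 ≈ 0.938686
  B: 12/255 ≈ 0.047059 > 0.04045 → ((0.047059+0.055)/1.055)^2.4 ≈ 0.003677
R_lin = 0.485150, G_lin = 0.938686, B_lin = 0.003677
L = 0.2126×R + 0.7152×G + 0.0722×B
L = 0.2126×0.485150 + 0.7152×0.938686 + 0.0722×0.003677
L ≈ 0.774756


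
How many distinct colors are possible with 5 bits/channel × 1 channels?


Total bits = 5 bits/channel × 1 channels = 5 bits
Distinct colors = 2^5
= 32 colors


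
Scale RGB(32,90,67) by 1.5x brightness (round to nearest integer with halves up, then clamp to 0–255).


Multiply each channel by 1.5, round half up, clamp to [0, 255]
R: 32×1.5 = 48
G: 90×1.5 = 135
B: 67×1.5 = 100.5 → round → 101
= RGB(48, 135, 101)


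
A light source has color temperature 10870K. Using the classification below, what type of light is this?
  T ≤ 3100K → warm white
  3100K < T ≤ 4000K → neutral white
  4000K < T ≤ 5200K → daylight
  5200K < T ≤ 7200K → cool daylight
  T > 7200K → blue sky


Temperature: 10870K
10870K > 7200K → blue sky
Classification: blue sky


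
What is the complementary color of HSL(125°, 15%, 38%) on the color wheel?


Complement = opposite side of color wheel = hue + 180°
H' = (125 + 180) mod 360 = 305°
S and L unchanged.
= HSL(305°, 15%, 38%)


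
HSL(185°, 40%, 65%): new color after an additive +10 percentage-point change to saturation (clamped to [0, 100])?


Original S = 40%
Adjustment = +10 percentage points
New S = 40 + (10) = 50
Clamp to [0, 100] → 50
= HSL(185°, 50%, 65%)


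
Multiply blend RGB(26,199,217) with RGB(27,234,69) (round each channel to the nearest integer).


Multiply: C = A×B/255, rounded to nearest integer
R: 26×27/255 = 702/255 ≈ 2.753 → 3
G: 199×234/255 = 46566/255 ≈ 182.612 → 183
B: 217×69/255 = 14973/255 ≈ 58.718 → 59
= RGB(3, 183, 59)


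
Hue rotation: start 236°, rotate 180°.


New hue = (H + rotation) mod 360
New hue = (236 + 180) mod 360
= 416 mod 360
= 56°


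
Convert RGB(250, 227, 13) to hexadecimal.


R = 250 → FA (hex)
G = 227 → E3 (hex)
B = 13 → 0D (hex)
Hex = #FAE30D
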